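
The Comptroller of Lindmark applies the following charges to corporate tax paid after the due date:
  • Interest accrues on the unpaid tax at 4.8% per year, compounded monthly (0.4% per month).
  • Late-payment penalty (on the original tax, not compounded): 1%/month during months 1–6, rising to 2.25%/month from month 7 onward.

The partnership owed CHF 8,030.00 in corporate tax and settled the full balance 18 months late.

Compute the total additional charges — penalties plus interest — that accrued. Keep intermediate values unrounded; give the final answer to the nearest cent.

CHF 3,248.14

Penalty, months 1–6: 6 × 1% × CHF 8,030.00 = CHF 481.80
Penalty, months 7–18: 12 × 2.25% × CHF 8,030.00 = CHF 2,168.10
Interest: CHF 8,030.00 × ((1 + 0.004)^18 − 1) = CHF 8,030.00 × 0.0745010… = CHF 598.2432…
Penalties + interest = CHF 2,649.9000 + CHF 598.2432… = CHF 3,248.14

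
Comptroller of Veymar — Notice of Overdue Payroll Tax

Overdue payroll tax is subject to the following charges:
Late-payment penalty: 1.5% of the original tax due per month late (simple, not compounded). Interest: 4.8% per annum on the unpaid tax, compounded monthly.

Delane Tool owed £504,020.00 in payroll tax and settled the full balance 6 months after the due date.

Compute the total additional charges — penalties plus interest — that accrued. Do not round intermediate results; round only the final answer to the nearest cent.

£57,579.89

Late-payment penalty = 1.5% × £504,020.00 × 6 mo = £45,361.80
Interest (4.8%/yr ÷ 12 = 0.4%/month): £504,020.00 × ((1 + 0.004)^6 − 1) = £12,218.0919…
Penalties + interest = £45,361.8000 + £12,218.0919… = £57,579.89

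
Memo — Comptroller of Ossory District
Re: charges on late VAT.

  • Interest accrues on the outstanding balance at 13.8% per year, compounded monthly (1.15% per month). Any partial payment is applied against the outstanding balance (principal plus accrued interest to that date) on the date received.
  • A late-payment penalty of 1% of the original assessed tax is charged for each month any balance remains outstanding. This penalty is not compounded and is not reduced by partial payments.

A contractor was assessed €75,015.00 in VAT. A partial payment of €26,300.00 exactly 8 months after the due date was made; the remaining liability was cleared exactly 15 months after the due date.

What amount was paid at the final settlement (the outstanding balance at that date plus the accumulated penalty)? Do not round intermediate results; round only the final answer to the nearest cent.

€71,811.15

Balance at month 8: €75,015.0000 × (1 + 0.0115)^8 = €82,200.6422…
After €26,300.00 payment: €82,200.6422… − €26,300.00 = €55,900.6422…
Balance at month 15: €55,900.6422… × (1 + 0.0115)^7 = €60,558.9040…
Penalty: 15 × 1% × €75,015.00 = €11,252.25
Final settlement = outstanding balance + penalty = €60,558.9040… + €11,252.25 = €71,811.15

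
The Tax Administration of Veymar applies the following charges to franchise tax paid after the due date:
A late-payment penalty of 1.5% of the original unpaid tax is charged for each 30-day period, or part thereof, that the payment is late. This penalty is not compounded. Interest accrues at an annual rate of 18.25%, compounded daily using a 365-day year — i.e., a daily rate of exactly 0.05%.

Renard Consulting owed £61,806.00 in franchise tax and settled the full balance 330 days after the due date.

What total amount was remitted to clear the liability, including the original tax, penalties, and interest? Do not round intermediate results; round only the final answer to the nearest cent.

Penalty periods: ⌈330/30⌉ = 11; penalty = 11 × 1.5% × £61,806.00 = £10,197.99
Interest: £61,806.00 × ((1 + 0.0005)^330 − 1) = £61,806.00 × 0.17934449… = £11,084.5653…
Total = £61,806.00 + £10,197.9900 + £11,084.5653… = £83,088.56

£83,088.56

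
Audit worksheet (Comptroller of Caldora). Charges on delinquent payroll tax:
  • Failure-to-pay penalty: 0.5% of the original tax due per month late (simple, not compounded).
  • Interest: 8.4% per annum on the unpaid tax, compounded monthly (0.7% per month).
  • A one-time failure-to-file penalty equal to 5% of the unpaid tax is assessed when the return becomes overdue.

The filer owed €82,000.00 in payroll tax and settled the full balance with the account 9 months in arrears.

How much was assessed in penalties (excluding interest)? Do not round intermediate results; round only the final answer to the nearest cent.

Failure-to-file penalty: 5% × €82,000.00 = €4,100.00
Failure-to-pay penalty: 9 × 0.5% × €82,000.00 = €3,690.00
Total penalty = €4,100.00 + €3,690.00 = €7,790.00

€7,790.00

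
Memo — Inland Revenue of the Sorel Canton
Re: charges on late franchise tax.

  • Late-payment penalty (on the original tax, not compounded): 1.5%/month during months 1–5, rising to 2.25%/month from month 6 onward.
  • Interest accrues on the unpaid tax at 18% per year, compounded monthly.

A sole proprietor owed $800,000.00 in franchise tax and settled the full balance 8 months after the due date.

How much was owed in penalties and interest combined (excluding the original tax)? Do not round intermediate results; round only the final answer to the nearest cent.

$215,194.07

Penalty, months 1–5: 5 × 1.5% × $800,000.00 = $60,000.00
Penalty, months 6–8: 3 × 2.25% × $800,000.00 = $54,000.00
Interest (18%/yr ÷ 12 = 1.5%/month): $800,000.00 × ((1 + 0.015)^8 − 1) = $101,194.0693…
Penalties + interest = $114,000.0000 + $101,194.0693… = $215,194.07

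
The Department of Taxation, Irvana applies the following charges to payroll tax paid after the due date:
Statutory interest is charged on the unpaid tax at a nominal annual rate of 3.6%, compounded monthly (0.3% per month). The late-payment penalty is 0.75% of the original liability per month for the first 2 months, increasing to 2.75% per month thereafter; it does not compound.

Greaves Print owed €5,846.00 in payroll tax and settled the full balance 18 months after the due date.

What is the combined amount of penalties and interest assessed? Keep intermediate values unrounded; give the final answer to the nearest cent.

€2,983.79

Penalty, months 1–2: 2 × 0.75% × €5,846.00 = €87.69
Penalty, months 3–18: 16 × 2.75% × €5,846.00 = €2,572.24
Interest: €5,846.00 × ((1 + 0.003)^18 − 1) = €5,846.00 × 0.0553993… = €323.8642…
Penalties + interest = €2,659.9300 + €323.8642… = €2,983.79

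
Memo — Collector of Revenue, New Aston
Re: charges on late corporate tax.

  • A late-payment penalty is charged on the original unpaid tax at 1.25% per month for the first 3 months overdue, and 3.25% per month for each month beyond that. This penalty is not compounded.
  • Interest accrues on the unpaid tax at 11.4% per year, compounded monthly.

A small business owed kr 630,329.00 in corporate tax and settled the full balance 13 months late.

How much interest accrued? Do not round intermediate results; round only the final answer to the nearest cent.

Interest (11.4%/yr ÷ 12 = 0.95%/month): kr 630,329.00 × ((1 + 0.0095)^13 − 1) = kr 82,441.1294…

kr 82,441.13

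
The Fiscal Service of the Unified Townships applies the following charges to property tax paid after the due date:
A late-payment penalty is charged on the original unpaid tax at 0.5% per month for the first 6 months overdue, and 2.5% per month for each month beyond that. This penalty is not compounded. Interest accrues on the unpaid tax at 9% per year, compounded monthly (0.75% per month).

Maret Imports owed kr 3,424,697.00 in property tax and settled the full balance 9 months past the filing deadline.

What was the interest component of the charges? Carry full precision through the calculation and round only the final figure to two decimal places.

kr 238,224.80

Interest: kr 3,424,697.00 × ((1 + 0.0075)^9 − 1) = kr 3,424,697.00 × 0.0695608… = kr 238,224.7972…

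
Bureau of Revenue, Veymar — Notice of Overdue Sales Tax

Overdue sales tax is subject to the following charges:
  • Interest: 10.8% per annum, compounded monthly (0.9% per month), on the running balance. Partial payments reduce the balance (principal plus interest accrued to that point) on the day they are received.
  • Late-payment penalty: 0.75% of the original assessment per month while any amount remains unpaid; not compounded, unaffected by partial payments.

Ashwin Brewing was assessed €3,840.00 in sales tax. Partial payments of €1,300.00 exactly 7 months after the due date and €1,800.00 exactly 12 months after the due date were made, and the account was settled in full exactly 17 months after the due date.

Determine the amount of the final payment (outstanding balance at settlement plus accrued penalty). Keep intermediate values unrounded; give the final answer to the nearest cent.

€1,657.06

Balance at month 7: €3,840.0000 × (1 + 0.009)^7 = €4,088.5507…
After €1,300.00 payment: €4,088.5507… − €1,300.00 = €2,788.5507…
Balance at month 12: €2,788.5507… × (1 + 0.009)^5 = €2,916.3146…
After €1,800.00 payment: €2,916.3146… − €1,800.00 = €1,116.3146…
Balance at month 17: €1,116.3146… × (1 + 0.009)^5 = €1,167.4612…
Penalty: 17 × 0.75% × €3,840.00 = €489.60
Final settlement = outstanding balance + penalty = €1,167.4612… + €489.60 = €1,657.06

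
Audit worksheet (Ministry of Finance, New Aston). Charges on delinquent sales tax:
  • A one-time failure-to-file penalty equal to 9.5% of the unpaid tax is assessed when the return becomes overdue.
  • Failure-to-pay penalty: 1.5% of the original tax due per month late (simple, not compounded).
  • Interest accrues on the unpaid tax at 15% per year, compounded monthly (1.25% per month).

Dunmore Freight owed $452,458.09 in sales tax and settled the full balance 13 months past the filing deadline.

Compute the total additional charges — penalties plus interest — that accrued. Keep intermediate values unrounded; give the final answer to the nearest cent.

Failure-to-file penalty: 9.5% × $452,458.09 = $42,983.52…
Failure-to-pay penalty: 13 × 1.5% × $452,458.09 = $88,229.33…
Interest: $452,458.09 × ((1 + 0.0125)^13 − 1) = $452,458.09 × 0.1752639… = $79,299.5917…
Penalties + interest = $131,212.8461 + $79,299.5917… = $210,512.44

$210,512.44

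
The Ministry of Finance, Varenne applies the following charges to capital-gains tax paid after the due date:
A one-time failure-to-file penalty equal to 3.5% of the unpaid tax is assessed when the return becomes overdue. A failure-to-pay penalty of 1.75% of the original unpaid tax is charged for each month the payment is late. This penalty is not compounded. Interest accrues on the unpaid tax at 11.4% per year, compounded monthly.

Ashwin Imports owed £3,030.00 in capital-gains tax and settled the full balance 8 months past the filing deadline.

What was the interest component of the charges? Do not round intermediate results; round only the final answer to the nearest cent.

Interest (11.4%/yr ÷ 12 = 0.95%/month): £3,030.00 × ((1 + 0.0095)^8 − 1) = £238.0840…

£238.08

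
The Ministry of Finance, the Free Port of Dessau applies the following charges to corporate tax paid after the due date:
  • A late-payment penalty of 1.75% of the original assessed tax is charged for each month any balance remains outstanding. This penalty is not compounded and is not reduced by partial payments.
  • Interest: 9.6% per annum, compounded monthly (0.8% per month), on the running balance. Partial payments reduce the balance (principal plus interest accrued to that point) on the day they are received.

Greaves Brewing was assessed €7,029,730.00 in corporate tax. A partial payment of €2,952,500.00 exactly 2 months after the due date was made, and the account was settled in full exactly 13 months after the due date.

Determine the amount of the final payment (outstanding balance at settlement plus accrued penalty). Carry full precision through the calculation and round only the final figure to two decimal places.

€6,173,261.91

Balance at month 2: €7,029,730.0000 × (1 + 0.008)^2 = €7,142,655.5827…
After €2,952,500.00 payment: €7,142,655.5827… − €2,952,500.00 = €4,190,155.5827…
Balance at month 13: €4,190,155.5827… × (1 + 0.008)^11 = €4,573,998.3337…
Penalty: 13 × 1.75% × €7,029,730.00 = €1,599,263.58…
Final settlement = outstanding balance + penalty = €4,573,998.3337… + €1,599,263.58… = €6,173,261.91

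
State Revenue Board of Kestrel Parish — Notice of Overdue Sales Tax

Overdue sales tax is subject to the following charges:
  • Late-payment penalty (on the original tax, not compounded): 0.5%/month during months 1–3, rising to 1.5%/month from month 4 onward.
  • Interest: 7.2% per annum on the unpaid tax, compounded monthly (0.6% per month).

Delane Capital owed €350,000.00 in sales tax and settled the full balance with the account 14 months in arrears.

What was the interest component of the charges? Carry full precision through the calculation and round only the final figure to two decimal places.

€30,574.58

Interest: €350,000.00 × ((1 + 0.006)^14 − 1) = €350,000.00 × 0.0873559… = €30,574.5780…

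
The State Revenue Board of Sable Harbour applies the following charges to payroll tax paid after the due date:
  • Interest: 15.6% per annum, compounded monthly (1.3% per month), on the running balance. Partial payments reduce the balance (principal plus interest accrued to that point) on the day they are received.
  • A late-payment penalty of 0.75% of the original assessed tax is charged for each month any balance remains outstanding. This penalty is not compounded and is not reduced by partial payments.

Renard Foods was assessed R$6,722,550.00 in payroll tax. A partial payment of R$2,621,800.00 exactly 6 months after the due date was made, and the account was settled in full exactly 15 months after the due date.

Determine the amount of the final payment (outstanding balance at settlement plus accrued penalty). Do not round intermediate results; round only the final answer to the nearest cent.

Balance at month 6: R$6,722,550.0000 × (1 + 0.013)^6 = R$7,264,248.8481…
After R$2,621,800.00 payment: R$7,264,248.8481… − R$2,621,800.00 = R$4,642,448.8481…
Balance at month 15: R$4,642,448.8481… × (1 + 0.013)^9 = R$5,214,733.7026…
Penalty: 15 × 0.75% × R$6,722,550.00 = R$756,286.88…
Final settlement = outstanding balance + penalty = R$5,214,733.7026… + R$756,286.88… = R$5,971,020.58

R$5,971,020.58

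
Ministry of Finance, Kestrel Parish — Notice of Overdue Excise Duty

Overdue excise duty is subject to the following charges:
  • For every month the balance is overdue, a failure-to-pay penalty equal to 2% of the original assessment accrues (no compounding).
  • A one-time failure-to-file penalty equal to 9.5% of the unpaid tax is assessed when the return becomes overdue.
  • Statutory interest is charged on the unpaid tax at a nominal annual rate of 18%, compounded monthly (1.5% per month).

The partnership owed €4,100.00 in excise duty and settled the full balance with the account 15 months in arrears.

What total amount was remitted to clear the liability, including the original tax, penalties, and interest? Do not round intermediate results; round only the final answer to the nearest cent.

Failure-to-file penalty: 9.5% × €4,100.00 = €389.50
Failure-to-pay penalty: 15 × 2% × €4,100.00 = €1,230.00
Interest: €4,100.00 × ((1 + 0.015)^15 − 1) = €4,100.00 × 0.2502321… = €1,025.9515…
Total = €4,100.00 + €1,619.5000 + €1,025.9515… = €6,745.45

€6,745.45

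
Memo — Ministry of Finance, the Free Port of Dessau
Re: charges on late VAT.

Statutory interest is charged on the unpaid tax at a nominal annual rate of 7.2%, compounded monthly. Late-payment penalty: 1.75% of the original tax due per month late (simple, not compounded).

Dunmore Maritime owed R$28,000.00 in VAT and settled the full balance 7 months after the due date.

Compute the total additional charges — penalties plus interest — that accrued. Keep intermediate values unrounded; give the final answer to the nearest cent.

Late-payment penalty: 7 × 1.75% × R$28,000.00 = R$3,430.00
Interest (7.2%/yr ÷ 12 = 0.6%/month): R$28,000.00 × ((1 + 0.006)^7 − 1) = R$1,197.3810…
Penalties + interest = R$3,430.0000 + R$1,197.3810… = R$4,627.38

R$4,627.38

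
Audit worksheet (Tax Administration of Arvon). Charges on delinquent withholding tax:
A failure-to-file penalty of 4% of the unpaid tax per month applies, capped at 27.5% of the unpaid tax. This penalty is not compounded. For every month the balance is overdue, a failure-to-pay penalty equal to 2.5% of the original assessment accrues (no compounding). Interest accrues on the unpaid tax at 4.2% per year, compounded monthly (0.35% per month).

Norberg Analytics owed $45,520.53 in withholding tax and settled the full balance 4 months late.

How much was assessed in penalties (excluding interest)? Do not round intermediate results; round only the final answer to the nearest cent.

Failure-to-file: 4 × 4% × $45,520.53 = $7,283.28… (under the 27.5% cap)
Failure-to-pay penalty = 2.5% × $45,520.53 × 4 mo = $4,552.05…
Total penalty = $7,283.28… + $4,552.05… = $11,835.34

$11,835.34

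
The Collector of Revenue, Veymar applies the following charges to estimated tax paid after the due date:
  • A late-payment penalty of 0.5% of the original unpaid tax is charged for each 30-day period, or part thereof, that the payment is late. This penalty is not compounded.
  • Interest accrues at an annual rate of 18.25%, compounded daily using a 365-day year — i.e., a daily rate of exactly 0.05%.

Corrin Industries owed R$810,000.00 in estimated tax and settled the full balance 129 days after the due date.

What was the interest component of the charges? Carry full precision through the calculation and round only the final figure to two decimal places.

Interest: R$810,000.00 × ((1 + 0.0005)^129 − 1) = R$810,000.00 × 0.06660838… = R$53,952.7917…

R$53,952.79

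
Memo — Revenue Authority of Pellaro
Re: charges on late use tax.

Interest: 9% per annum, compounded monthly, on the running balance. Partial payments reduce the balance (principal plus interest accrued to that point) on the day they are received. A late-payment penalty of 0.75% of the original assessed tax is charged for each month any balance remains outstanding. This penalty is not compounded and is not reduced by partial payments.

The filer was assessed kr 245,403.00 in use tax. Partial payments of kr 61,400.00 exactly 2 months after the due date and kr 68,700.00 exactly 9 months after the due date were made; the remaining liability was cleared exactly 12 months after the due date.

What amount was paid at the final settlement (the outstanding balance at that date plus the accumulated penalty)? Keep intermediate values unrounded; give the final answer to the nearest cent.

kr 154,088.82

Monthly rate = 9% ÷ 12 = 0.75%
Balance at month 2: kr 245,403.0000 × (1 + 0.0075)^2 = kr 249,097.8489…
After kr 61,400.00 payment: kr 249,097.8489… − kr 61,400.00 = kr 187,697.8489…
Balance at month 9: kr 187,697.8489… × (1 + 0.0075)^7 = kr 197,776.4964…
After kr 68,700.00 payment: kr 197,776.4964… − kr 68,700.00 = kr 129,076.4964…
Balance at month 12: kr 129,076.4964… × (1 + 0.0075)^3 = kr 132,002.5537…
Penalty: 12 × 0.75% × kr 245,403.00 = kr 22,086.27
Final settlement = outstanding balance + penalty = kr 132,002.5537… + kr 22,086.27 = kr 154,088.82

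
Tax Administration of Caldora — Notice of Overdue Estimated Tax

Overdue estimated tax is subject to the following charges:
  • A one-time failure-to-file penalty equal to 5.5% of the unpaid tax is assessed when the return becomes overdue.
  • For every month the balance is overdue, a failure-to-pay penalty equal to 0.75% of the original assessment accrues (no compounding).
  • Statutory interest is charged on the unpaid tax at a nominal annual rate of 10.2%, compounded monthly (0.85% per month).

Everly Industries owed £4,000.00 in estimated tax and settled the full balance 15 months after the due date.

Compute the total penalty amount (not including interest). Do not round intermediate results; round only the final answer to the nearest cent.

£670.00

Failure-to-file penalty: 5.5% × £4,000.00 = £220.00
Failure-to-pay penalty = 0.75% × £4,000.00 × 15 mo = £450.00
Total penalty = £220.00 + £450.00 = £670.00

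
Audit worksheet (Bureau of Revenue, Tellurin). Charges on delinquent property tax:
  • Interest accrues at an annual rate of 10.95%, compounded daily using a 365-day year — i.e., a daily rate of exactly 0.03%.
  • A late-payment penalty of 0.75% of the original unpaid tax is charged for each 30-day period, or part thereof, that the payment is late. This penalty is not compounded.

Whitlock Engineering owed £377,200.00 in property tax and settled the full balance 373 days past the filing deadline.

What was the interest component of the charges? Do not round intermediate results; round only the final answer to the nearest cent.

Interest: £377,200.00 × ((1 + 0.0003)^373 − 1) = £377,200.00 × 0.11838225… = £44,653.7834…

£44,653.78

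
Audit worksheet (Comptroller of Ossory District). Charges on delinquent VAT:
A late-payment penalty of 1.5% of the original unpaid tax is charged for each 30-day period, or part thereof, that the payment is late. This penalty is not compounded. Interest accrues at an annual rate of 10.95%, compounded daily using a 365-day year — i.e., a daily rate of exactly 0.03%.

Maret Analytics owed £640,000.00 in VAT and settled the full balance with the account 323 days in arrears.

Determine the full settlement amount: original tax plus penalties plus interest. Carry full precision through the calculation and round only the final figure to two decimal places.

Penalty periods: ⌈323/30⌉ = 11; penalty = 11 × 1.5% × £640,000.00 = £105,600.00
Interest: £640,000.00 × ((1 + 0.0003)^323 − 1) = £640,000.00 × 0.10173418… = £65,109.8768…
Total = £640,000.00 + £105,600.0000 + £65,109.8768… = £810,709.88

£810,709.88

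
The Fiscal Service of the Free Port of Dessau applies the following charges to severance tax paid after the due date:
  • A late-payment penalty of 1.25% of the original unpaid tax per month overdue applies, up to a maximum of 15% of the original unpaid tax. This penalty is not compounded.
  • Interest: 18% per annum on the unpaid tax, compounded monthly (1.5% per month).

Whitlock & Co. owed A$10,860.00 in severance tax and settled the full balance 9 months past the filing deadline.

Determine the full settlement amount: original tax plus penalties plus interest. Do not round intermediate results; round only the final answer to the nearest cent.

Penalty: 9 × 1.25% × A$10,860.00 = A$1,221.75 (below the 15% cap of A$1,629.00)
Interest: A$10,860.00 × ((1 + 0.015)^9 − 1) = A$10,860.00 × 0.1433900… = A$1,557.2151…
Total = A$10,860.00 + A$1,221.7500 + A$1,557.2151… = A$13,638.97

A$13,638.97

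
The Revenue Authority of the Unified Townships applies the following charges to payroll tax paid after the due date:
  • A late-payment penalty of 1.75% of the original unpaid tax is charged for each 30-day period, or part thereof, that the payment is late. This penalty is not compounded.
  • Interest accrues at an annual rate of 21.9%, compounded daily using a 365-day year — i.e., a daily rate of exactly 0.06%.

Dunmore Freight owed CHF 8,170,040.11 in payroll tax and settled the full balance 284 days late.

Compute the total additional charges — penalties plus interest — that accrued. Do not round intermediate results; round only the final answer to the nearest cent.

Penalty periods: ⌈284/30⌉ = 10; penalty = 10 × 1.75% × CHF 8,170,040.11 = CHF 1,429,757.02…
Interest: CHF 8,170,040.11 × ((1 + 0.0006)^284 − 1) = CHF 8,170,040.11 × 0.18571848… = CHF 1,517,327.4051…
Penalties + interest = CHF 1,429,757.0193… + CHF 1,517,327.4051… = CHF 2,947,084.42

CHF 2,947,084.42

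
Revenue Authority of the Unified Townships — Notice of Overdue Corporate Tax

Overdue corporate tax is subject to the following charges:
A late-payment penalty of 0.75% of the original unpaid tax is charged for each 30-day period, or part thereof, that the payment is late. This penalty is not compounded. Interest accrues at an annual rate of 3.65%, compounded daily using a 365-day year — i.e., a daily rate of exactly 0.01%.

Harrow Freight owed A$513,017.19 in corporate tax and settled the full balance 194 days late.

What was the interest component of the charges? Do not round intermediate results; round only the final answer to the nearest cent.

Interest: A$513,017.19 × ((1 + 0.0001)^194 − 1) = A$513,017.19 × 0.01958841… = A$10,049.1930…

A$10,049.19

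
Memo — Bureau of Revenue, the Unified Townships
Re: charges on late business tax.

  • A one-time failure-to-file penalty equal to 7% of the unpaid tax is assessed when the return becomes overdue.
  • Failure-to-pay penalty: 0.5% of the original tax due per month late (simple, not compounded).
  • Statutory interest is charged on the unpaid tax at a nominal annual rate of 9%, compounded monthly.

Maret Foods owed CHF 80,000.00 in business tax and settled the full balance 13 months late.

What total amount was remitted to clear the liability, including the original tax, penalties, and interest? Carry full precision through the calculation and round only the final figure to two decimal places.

CHF 98,960.84

Failure-to-file penalty: 7% × CHF 80,000.00 = CHF 5,600.00
Failure-to-pay penalty: 13 × 0.5% × CHF 80,000.00 = CHF 5,200.00
Interest (9%/yr ÷ 12 = 0.75%/month): CHF 80,000.00 × ((1 + 0.0075)^13 − 1) = CHF 8,160.8360…
Total = CHF 80,000.00 + CHF 10,800.0000 + CHF 8,160.8360… = CHF 98,960.84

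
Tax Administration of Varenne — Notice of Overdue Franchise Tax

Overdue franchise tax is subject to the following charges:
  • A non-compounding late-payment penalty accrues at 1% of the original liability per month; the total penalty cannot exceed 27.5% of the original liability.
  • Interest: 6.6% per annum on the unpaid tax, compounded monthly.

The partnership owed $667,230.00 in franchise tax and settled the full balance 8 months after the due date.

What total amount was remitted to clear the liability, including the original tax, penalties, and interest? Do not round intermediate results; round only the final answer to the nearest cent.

Penalty: 8 × 1% × $667,230.00 = $53,378.40 (below the 27.5% cap of $183,488.25)
Interest (6.6%/yr ÷ 12 = 0.55%/month): $667,230.00 × ((1 + 0.0055)^8 − 1) = $29,929.5233…
Total = $667,230.00 + $53,378.4000 + $29,929.5233… = $750,537.92

$750,537.92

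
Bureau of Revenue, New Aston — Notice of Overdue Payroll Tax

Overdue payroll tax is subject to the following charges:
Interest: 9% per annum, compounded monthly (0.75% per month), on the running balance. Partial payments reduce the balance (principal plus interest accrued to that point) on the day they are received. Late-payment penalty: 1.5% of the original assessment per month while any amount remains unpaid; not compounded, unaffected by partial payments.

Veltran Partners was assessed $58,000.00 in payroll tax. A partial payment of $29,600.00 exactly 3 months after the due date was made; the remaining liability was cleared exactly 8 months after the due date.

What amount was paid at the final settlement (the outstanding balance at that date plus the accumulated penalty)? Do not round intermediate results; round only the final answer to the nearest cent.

$37,805.96

Balance at month 3: $58,000.0000 × (1 + 0.0075)^3 = $59,314.8120…
After $29,600.00 payment: $59,314.8120… − $29,600.00 = $29,714.8120…
Balance at month 8: $29,714.8120… × (1 + 0.0075)^5 = $30,845.9578…
Penalty: 8 × 1.5% × $58,000.00 = $6,960.00
Final settlement = outstanding balance + penalty = $30,845.9578… + $6,960.00 = $37,805.96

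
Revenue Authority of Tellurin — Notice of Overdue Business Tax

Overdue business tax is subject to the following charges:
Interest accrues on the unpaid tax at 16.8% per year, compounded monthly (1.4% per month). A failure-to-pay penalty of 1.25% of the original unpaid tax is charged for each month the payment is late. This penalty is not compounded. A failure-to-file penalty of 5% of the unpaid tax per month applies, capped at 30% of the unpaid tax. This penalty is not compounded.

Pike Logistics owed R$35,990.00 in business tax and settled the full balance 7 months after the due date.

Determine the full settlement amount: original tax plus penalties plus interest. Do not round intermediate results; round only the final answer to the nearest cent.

R$53,614.79

Failure-to-file: 7 × 5% × R$35,990.00 = R$12,596.50, capped at 30% × R$35,990.00 = R$10,797.00
Failure-to-pay penalty: 7 × 1.25% × R$35,990.00 = R$3,149.13…
Interest: R$35,990.00 × ((1 + 0.014)^7 − 1) = R$35,990.00 × 0.1022134… = R$3,678.6601…
Total = R$35,990.00 + R$13,946.1250 + R$3,678.6601… = R$53,614.79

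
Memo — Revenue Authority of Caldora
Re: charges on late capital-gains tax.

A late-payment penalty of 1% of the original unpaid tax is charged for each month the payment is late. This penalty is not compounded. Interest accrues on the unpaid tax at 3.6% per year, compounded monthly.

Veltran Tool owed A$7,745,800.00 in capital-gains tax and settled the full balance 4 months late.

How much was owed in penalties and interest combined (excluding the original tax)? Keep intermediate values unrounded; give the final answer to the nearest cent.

A$403,200.71

Late-payment penalty = 1% × A$7,745,800.00 × 4 mo = A$309,832.00
Interest (3.6%/yr ÷ 12 = 0.3%/month): A$7,745,800.00 × ((1 + 0.003)^4 − 1) = A$93,368.7104…
Penalties + interest = A$309,832.0000 + A$93,368.7104… = A$403,200.71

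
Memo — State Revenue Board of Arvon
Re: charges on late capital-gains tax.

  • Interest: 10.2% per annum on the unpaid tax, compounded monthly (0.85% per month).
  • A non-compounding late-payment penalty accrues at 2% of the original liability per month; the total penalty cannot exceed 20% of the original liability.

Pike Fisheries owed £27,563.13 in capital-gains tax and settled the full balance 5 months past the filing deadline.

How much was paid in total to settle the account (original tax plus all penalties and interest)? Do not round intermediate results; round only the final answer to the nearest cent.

Penalty: 5 × 2% × £27,563.13 = £2,756.31… (below the 20% cap of £5,512.63…)
Interest: £27,563.13 × ((1 + 0.0085)^5 − 1) = £27,563.13 × 0.0432287… = £1,191.5174…
Total = £27,563.13 + £2,756.3130 + £1,191.5174… = £31,510.96

£31,510.96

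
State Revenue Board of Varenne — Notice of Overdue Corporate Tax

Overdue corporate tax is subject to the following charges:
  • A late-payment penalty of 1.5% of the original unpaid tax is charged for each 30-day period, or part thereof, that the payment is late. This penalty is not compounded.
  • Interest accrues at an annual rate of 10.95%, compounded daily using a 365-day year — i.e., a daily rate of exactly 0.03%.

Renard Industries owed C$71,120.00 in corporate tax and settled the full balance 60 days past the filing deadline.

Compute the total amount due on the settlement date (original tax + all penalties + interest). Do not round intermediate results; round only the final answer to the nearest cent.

Penalty periods: ⌈60/30⌉ = 2; penalty = 2 × 1.5% × C$71,120.00 = C$2,133.60
Interest: C$71,120.00 × ((1 + 0.0003)^60 − 1) = C$71,120.00 × 0.01816023… = C$1,291.5554…
Total = C$71,120.00 + C$2,133.6000 + C$1,291.5554… = C$74,545.16

C$74,545.16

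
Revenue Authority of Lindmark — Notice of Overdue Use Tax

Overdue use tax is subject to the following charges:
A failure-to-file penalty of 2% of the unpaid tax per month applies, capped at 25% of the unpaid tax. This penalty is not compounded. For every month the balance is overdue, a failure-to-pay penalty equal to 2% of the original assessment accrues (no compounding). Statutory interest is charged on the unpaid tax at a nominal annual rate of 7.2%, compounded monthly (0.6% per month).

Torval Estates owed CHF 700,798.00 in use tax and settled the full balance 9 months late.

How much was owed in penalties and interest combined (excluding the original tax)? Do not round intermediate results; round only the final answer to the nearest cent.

Failure-to-file: 9 × 2% × CHF 700,798.00 = CHF 126,143.64 (under the 25% cap)
Failure-to-pay penalty = 2% × CHF 700,798.00 × 9 mo = CHF 126,143.64
Interest: CHF 700,798.00 × ((1 + 0.006)^9 − 1) = CHF 700,798.00 × 0.0553143… = CHF 38,764.1566…
Penalties + interest = CHF 252,287.2800 + CHF 38,764.1566… = CHF 291,051.44

CHF 291,051.44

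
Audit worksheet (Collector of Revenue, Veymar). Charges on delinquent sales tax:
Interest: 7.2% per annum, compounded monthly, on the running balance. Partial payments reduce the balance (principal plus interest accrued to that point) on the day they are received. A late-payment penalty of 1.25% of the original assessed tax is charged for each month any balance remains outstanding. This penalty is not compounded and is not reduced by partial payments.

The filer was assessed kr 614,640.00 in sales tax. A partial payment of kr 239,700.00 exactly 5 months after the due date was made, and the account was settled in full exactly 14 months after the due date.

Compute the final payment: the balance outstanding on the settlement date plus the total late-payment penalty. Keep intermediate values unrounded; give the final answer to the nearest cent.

Monthly rate = 7.2% ÷ 12 = 0.6%
Balance at month 5: kr 614,640.0000 × (1 + 0.006)^5 = kr 633,301.8020…
After kr 239,700.00 payment: kr 633,301.8020… − kr 239,700.00 = kr 393,601.8020…
Balance at month 14: kr 393,601.8020… × (1 + 0.006)^9 = kr 415,373.6134…
Penalty: 14 × 1.25% × kr 614,640.00 = kr 107,562.00
Final settlement = outstanding balance + penalty = kr 415,373.6134… + kr 107,562.00 = kr 522,935.61

kr 522,935.61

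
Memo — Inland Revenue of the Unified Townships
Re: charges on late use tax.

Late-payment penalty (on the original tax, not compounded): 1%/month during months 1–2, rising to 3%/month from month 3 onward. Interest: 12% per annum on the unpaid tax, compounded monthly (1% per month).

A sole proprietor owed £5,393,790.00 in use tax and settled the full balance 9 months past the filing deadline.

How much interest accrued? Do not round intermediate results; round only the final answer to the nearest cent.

£505,318.69

Interest: £5,393,790.00 × ((1 + 0.01)^9 − 1) = £5,393,790.00 × 0.0936853… = £505,318.6870…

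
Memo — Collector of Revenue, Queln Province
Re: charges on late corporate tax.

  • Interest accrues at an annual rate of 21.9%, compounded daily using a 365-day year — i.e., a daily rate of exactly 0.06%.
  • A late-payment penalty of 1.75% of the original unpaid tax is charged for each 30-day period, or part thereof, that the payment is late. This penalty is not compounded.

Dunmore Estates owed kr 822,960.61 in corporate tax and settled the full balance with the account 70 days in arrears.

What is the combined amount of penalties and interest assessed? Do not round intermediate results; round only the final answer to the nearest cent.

kr 78,495.09

Penalty periods: ⌈70/30⌉ = 3; penalty = 3 × 1.75% × kr 822,960.61 = kr 43,205.43…
Interest: kr 822,960.61 × ((1 + 0.0006)^70 − 1) = kr 822,960.61 × 0.04288134… = kr 35,289.6567…
Penalties + interest = kr 43,205.4320… + kr 35,289.6567… = kr 78,495.09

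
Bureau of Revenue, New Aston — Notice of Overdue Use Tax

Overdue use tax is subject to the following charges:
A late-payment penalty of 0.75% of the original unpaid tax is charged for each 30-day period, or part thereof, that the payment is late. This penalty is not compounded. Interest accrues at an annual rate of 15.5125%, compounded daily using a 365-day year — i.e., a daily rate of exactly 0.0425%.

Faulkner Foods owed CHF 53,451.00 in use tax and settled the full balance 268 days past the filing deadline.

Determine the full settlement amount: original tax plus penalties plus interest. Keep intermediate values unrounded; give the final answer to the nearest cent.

Penalty periods: ⌈268/30⌉ = 9; penalty = 9 × 0.75% × CHF 53,451.00 = CHF 3,607.94…
Interest: CHF 53,451.00 × ((1 + 0.000425)^268 − 1) = CHF 53,451.00 × 0.12061294… = CHF 6,446.8822…
Total = CHF 53,451.00 + CHF 3,607.9425 + CHF 6,446.8822… = CHF 63,505.82

CHF 63,505.82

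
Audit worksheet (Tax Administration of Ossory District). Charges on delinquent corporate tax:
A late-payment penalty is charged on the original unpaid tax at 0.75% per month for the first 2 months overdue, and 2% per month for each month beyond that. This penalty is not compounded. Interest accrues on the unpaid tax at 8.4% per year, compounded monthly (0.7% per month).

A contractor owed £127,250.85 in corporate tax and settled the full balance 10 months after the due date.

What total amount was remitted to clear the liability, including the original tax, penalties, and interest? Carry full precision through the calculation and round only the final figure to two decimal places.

£158,713.20

Penalty, months 1–2: 2 × 0.75% × £127,250.85 = £1,908.76…
Penalty, months 3–10: 8 × 2% × £127,250.85 = £20,360.14…
Interest: £127,250.85 × ((1 + 0.007)^10 − 1) = £127,250.85 × 0.0722467… = £9,193.4500…
Total = £127,250.85 + £22,268.8988… + £9,193.4500… = £158,713.20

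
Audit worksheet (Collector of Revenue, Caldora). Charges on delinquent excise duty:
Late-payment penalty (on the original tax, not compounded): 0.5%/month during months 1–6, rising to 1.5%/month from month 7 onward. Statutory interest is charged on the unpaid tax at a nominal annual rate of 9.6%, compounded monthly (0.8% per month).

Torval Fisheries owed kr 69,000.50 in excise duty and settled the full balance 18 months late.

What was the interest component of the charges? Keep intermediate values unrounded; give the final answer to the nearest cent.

Interest: kr 69,000.50 × ((1 + 0.008)^18 − 1) = kr 69,000.50 × 0.1542226… = kr 10,641.4373…

kr 10,641.44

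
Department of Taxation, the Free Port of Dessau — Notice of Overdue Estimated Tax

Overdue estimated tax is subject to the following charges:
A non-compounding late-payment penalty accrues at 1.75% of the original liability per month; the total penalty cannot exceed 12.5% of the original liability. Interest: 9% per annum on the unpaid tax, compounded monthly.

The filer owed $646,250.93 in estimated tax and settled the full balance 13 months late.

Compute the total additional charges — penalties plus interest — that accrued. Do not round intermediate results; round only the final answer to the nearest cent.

Penalty (uncapped): 13 × 1.75% × $646,250.93 = $147,022.09…; cap = 12.5% × $646,250.93 = $80,781.37… → penalty = $80,781.37…
Interest (9%/yr ÷ 12 = 0.75%/month): $646,250.93 × ((1 + 0.0075)^13 − 1) = $65,924.3478…
Penalties + interest = $80,781.3663… + $65,924.3478… = $146,705.71

$146,705.71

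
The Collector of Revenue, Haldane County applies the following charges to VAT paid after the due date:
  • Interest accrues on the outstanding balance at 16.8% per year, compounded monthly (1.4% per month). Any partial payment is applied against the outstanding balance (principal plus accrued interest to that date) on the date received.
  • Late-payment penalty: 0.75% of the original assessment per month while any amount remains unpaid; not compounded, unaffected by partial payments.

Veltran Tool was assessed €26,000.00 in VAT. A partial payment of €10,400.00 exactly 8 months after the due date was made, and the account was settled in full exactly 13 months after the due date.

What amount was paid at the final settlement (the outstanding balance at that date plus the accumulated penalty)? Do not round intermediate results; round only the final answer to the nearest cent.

Balance at month 8: €26,000.0000 × (1 + 0.014)^8 = €29,058.7540…
After €10,400.00 payment: €29,058.7540… − €10,400.00 = €18,658.7540…
Balance at month 13: €18,658.7540… × (1 + 0.014)^5 = €20,001.9535…
Penalty: 13 × 0.75% × €26,000.00 = €2,535.00
Final settlement = outstanding balance + penalty = €20,001.9535… + €2,535.00 = €22,536.95

€22,536.95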